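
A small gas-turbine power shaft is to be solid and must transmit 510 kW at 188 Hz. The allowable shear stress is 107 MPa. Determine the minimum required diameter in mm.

ω = 2π·188 = 1181 rad/s, so T = P/ω = 510×10³ / 1181 = 431.8 N·m.
For a solid shaft τ_max = 16T/(πd³), so d = (16T/(π τ_allow))^(1/3) = (16·431.8/(π·1.07×10^8))^(1/3) = 0.02739 m.

27.4 mm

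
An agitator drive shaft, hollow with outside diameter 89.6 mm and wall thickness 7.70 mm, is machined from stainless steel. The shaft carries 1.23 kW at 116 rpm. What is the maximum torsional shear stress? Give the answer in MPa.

1.35 MPa

ω = 2π·116/60 = 12.15 rad/s, so T = P/ω = 1.23×10³ / 12.15 = 101.3 N·m.
J = π(d_o⁴ − d_i⁴)/32 = π(0.0896⁴ − 0.0742⁴)/32 = 3.352×10^-6 m⁴.
τ_max = T·r/J = 101.3 × 0.0448 / 3.352×10^-6 = 1.353×10^6 Pa.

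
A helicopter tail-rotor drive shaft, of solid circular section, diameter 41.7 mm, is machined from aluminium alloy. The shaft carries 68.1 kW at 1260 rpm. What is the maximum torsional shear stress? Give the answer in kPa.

ω = 2π·1260/60 = 131.9 rad/s, so T = P/ω = 68.1×10³ / 131.9 = 516.1 N·m.
J = πd⁴/32 = π(0.0417)⁴/32 = 2.969×10^-7 m⁴.
τ_max = T·r/J = 516.1 × 0.0209 / 2.969×10^-7 = 3.625×10^7 Pa.

36300 kPa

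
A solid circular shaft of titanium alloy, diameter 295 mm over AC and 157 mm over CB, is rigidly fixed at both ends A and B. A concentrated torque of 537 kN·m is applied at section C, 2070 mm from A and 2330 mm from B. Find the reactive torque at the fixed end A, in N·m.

501000 N·m

Compatibility: T_A·a/J_AC = T_B·b/J_CB with T_A + T_B = T₀.
J_AC = 7.44×10^-4 m⁴, J_CB = 5.96×10^-5 m⁴, so T_A = T₀·(J_AC/a)/((J_AC/a)+(J_CB/b)) = 501300 N·m, T_B = 35730 N·m.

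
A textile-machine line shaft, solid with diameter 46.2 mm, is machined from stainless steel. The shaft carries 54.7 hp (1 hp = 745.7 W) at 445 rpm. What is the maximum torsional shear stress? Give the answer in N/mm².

ω = 2π·445/60 = 46.60 rad/s, so T = P/ω = 54.7×745.7 / 46.60 = 875.3 N·m.
J = πd⁴/32 = π(0.0462)⁴/32 = 4.473×10^-7 m⁴.
τ_max = T·r/J = 875.3 × 0.0231 / 4.473×10^-7 = 4.521×10^7 Pa.

45.2 N/mm²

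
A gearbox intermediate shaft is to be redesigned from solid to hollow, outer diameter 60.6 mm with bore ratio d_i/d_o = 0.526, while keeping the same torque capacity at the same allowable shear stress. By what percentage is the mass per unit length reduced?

23.7 %

Equal τ_max and T ⇒ the solid shaft needs d_s³ = d_o³(1−k⁴), so d_s = 60.6·(1−0.526⁴)^(1/3) = 59.01 mm.
Area ratio A_h/A_s = d_o²(1−k²)/d_s² = (1−k²)/(1−k⁴)^(2/3) = 0.7628.
Mass saving = 1 − 0.7628 = 23.7 %.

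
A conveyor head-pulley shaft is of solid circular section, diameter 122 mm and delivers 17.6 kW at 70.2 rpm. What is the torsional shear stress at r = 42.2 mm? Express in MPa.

ω = 2π·70.2/60 = 7.351 rad/s, so T = P/ω = 17.6×10³ / 7.351 = 2394 N·m.
J = πd⁴/32 = π(0.122)⁴/32 = 2.175×10^-5 m⁴.
Shear stress varies linearly with radius: τ = T·r/J = 2394 × 0.0422 / 2.175×10^-5 = 4.645×10^6 Pa.

4.65 MPa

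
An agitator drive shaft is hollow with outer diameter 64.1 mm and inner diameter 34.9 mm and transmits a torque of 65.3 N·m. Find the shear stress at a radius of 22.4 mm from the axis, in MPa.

J = π(d_o⁴ − d_i⁴)/32 = π(0.0641⁴ − 0.0349⁴)/32 = 1.512×10^-6 m⁴.
Shear stress varies linearly with radius: τ = T·r/J = 65.30 × 0.0224 / 1.512×10^-6 = 9.676×10^5 Pa.

0.968 MPa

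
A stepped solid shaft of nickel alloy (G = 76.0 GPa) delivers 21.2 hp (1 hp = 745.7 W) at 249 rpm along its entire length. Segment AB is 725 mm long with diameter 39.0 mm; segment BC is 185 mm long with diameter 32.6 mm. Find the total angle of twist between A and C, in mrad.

ω = 2π·249/60 = 26.08 rad/s, so T = P/ω = 21.2×745.7 / 26.08 = 606.3 N·m.
J_AB = π(0.0390)⁴/32 = 2.27×10^-7 m⁴; J_BC = π(0.0326)⁴/32 = 1.11×10^-7 m⁴.
θ = (T/G)·Σ L_i/J_i = (606.3/76.0×10⁹)·(0.725/2.27×10^-7 + 0.185/1.11×10^-7) = 0.03877 rad.

38.8 mrad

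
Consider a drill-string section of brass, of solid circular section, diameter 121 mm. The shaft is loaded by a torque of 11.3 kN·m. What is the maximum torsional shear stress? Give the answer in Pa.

3.25e7 Pa

J = πd⁴/32 = π(0.121)⁴/32 = 2.104×10^-5 m⁴.
τ_max = T·r/J = 11300 × 0.0605 / 2.104×10^-5 = 3.249×10^7 Pa.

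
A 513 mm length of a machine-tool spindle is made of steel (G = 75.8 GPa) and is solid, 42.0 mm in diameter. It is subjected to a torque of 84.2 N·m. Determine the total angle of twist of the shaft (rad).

J = πd⁴/32 = π(0.0420)⁴/32 = 3.055×10^-7 m⁴.
θ = T·L/(G·J) = 84.20 × 0.513 / (75.8×10⁹ × 3.055×10^-7) = 1.865×10^-3 rad.

0.00187 rad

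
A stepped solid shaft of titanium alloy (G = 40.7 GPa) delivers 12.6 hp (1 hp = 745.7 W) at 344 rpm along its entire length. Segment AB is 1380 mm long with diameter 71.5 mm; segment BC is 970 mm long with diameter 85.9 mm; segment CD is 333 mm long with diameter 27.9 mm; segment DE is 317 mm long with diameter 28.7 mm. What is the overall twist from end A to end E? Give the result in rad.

ω = 2π·344/60 = 36.02 rad/s, so T = P/ω = 12.6×745.7 / 36.02 = 260.8 N·m.
J_AB = π(0.0715)⁴/32 = 2.57×10^-6 m⁴; J_BC = π(0.0859)⁴/32 = 5.35×10^-6 m⁴; J_CD = π(0.0279)⁴/32 = 5.95×10^-8 m⁴; J_DE = π(0.0287)⁴/32 = 6.66×10^-8 m⁴.
θ = (T/G)·Σ L_i/J_i = (260.8/40.7×10⁹)·(1.38/2.57×10^-6 + 0.970/5.35×10^-6 + 0.333/5.95×10^-8 + 0.317/6.66×10^-8) = 0.07098 rad.

0.0710 rad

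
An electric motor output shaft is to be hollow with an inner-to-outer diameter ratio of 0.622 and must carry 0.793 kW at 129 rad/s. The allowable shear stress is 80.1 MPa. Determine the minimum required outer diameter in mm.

ω = 129 rad/s, so T = P/ω = 0.793×10³ / 129.0 = 6.147 N·m.
For a hollow shaft with d_i/d_o = 0.622: τ_max = 16T/(π d_o³ (1−k⁴)), so d_o = [16T/(π τ_allow (1−k⁴))]^(1/3) = [16·6.147/(π·8.01×10^7·0.8503)]^(1/3) = 0.007718 m.

7.72 mm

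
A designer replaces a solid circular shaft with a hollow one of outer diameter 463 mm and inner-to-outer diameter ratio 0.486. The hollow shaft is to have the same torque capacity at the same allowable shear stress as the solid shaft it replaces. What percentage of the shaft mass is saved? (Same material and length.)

20.6 %

Equal τ_max and T ⇒ the solid shaft needs d_s³ = d_o³(1−k⁴), so d_s = 463·(1−0.486⁴)^(1/3) = 454.2 mm.
Area ratio A_h/A_s = d_o²(1−k²)/d_s² = (1−k²)/(1−k⁴)^(2/3) = 0.7936.
Mass saving = 1 − 0.7936 = 20.6 %.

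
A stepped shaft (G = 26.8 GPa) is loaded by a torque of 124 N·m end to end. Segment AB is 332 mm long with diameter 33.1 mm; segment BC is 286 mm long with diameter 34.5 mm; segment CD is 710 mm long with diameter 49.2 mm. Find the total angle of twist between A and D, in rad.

J_AB = π(0.0331)⁴/32 = 1.18×10^-7 m⁴; J_BC = π(0.0345)⁴/32 = 1.39×10^-7 m⁴; J_CD = π(0.0492)⁴/32 = 5.75×10^-7 m⁴.
θ = (T/G)·Σ L_i/J_i = (124.0/26.8×10⁹)·(0.332/1.18×10^-7 + 0.286/1.39×10^-7 + 0.710/5.75×10^-7) = 0.02826 rad.

0.0283 rad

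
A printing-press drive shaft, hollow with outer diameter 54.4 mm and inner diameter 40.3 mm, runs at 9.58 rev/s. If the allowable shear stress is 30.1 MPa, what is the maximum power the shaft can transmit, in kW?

40.0 kW

J = π(d_o⁴ − d_i⁴)/32 = π(0.0544⁴ − 0.0403⁴)/32 = 6.008×10^-7 m⁴.
T_max = τ_allow·J/r = 3.01×10^7 × 6.008×10^-7 / 0.0272 = 664.9 N·m.
ω = 2π·9.58 = 60.19 rad/s, so P_max = T_max·ω = 4.002×10^4 W.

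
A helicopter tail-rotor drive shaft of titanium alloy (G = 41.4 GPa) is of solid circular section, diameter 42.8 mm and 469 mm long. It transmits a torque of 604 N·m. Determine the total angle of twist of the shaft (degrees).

J = πd⁴/32 = π(0.0428)⁴/32 = 3.294×10^-7 m⁴.
θ = T·L/(G·J) = 604.0 × 0.469 / (41.4×10⁹ × 3.294×10^-7) = 0.02077 rad.

1.19°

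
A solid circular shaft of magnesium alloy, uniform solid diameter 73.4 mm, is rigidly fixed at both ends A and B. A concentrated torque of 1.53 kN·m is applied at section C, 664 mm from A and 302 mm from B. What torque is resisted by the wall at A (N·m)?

478 N·m

With uniform GJ and both ends fixed, compatibility θ_AC = θ_CB gives T_A·a = T_B·b, together with T_A + T_B = T₀.
T_A = T₀·b/(a+b) = 1530·302/966.0 = 478.3 N·m; T_B = 1052 N·m.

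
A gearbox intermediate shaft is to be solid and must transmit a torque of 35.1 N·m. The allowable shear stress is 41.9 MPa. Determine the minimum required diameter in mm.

16.2 mm

For a solid shaft τ_max = 16T/(πd³), so d = (16T/(π τ_allow))^(1/3) = (16·35.10/(π·4.19×10^7))^(1/3) = 0.01622 m.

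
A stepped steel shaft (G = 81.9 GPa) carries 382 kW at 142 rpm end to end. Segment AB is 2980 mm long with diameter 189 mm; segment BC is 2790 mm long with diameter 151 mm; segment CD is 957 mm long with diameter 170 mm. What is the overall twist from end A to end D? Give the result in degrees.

ω = 2π·142/60 = 14.87 rad/s, so T = P/ω = 382×10³ / 14.87 = 25690 N·m.
J_AB = π(0.189)⁴/32 = 1.25×10^-4 m⁴; J_BC = π(0.151)⁴/32 = 5.10×10^-5 m⁴; J_CD = π(0.170)⁴/32 = 8.20×10^-5 m⁴.
θ = (T/G)·Σ L_i/J_i = (25690/81.9×10⁹)·(2.98/1.25×10^-4 + 2.79/5.10×10^-5 + 0.957/8.20×10^-5) = 0.02827 rad.

1.62°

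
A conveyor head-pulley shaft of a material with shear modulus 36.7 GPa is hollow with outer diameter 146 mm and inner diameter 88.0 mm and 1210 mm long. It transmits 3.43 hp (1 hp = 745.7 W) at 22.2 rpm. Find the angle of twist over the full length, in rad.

9.37e-4 rad

ω = 2π·22.2/60 = 2.325 rad/s, so T = P/ω = 3.43×745.7 / 2.325 = 1100 N·m.
J = π(d_o⁴ − d_i⁴)/32 = π(0.146⁴ − 0.0880⁴)/32 = 3.872×10^-5 m⁴.
θ = T·L/(G·J) = 1100 × 1.21 / (36.7×10⁹ × 3.872×10^-5) = 9.368×10^-4 rad.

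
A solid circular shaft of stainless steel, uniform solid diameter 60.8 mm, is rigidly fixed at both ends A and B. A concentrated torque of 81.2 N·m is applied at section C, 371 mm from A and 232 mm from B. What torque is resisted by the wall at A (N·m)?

31.2 N·m

With uniform GJ and both ends fixed, compatibility θ_AC = θ_CB gives T_A·a = T_B·b, together with T_A + T_B = T₀.
T_A = T₀·b/(a+b) = 81.20·232/603.0 = 31.24 N·m; T_B = 49.96 N·m.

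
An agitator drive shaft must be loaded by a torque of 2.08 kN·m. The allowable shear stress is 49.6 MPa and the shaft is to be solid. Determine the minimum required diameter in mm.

59.8 mm

For a solid shaft τ_max = 16T/(πd³), so d = (16T/(π τ_allow))^(1/3) = (16·2080/(π·4.96×10^7))^(1/3) = 0.05977 m.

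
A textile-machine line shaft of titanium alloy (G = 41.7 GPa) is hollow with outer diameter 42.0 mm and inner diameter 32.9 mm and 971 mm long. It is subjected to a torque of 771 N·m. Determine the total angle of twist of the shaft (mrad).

94.3 mrad

J = π(d_o⁴ − d_i⁴)/32 = π(0.0420⁴ − 0.0329⁴)/32 = 1.905×10^-7 m⁴.
θ = T·L/(G·J) = 771.0 × 0.971 / (41.7×10⁹ × 1.905×10^-7) = 0.09426 rad.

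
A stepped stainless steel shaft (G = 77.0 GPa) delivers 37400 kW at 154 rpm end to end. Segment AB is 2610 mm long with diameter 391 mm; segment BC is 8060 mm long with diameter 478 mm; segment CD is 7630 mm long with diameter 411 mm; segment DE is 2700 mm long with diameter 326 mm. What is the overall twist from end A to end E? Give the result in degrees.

13.6°

ω = 2π·154/60 = 16.13 rad/s, so T = P/ω = 37400×10³ / 16.13 = 2.319e6 N·m.
J_AB = π(0.391)⁴/32 = 2.29×10^-3 m⁴; J_BC = π(0.478)⁴/32 = 5.13×10^-3 m⁴; J_CD = π(0.411)⁴/32 = 2.80×10^-3 m⁴; J_DE = π(0.326)⁴/32 = 1.11×10^-3 m⁴.
θ = (T/G)·Σ L_i/J_i = (2.319e6/77.0×10⁹)·(2.61/2.29×10^-3 + 8.06/5.13×10^-3 + 7.63/2.80×10^-3 + 2.70/1.11×10^-3) = 0.2370 rad.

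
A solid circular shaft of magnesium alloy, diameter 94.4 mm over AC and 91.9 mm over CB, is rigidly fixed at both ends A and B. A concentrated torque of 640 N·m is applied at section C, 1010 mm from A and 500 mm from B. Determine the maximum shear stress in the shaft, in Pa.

2.71e6 Pa

Compatibility: T_A·a/J_AC = T_B·b/J_CB with T_A + T_B = T₀.
J_AC = 7.80×10^-6 m⁴, J_CB = 7.00×10^-6 m⁴, so T_A = T₀·(J_AC/a)/((J_AC/a)+(J_CB/b)) = 227.4 N·m, T_B = 412.6 N·m.
τ in each portion: τ_AC = 1.38×10^6 Pa, τ_CB = 2.71×10^6 Pa; maximum is in CB.
τ_max = T_CB·r/J = 412.6·0.0460/7.00×10^-6 = 2.707×10^6 Pa.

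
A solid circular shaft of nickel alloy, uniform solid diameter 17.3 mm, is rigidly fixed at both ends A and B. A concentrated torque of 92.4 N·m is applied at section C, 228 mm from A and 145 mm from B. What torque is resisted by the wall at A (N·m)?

35.9 N·m

With uniform GJ and both ends fixed, compatibility θ_AC = θ_CB gives T_A·a = T_B·b, together with T_A + T_B = T₀.
T_A = T₀·b/(a+b) = 92.40·145/373.0 = 35.92 N·m; T_B = 56.48 N·m.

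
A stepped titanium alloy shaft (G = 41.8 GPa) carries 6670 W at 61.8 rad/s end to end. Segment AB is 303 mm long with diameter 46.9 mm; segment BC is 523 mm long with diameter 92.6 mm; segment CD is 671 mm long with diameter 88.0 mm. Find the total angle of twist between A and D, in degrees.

ω = 61.8 rad/s, so T = P/ω = 6670 / 61.80 = 107.9 N·m.
J_AB = π(0.0469)⁴/32 = 4.75×10^-7 m⁴; J_BC = π(0.0926)⁴/32 = 7.22×10^-6 m⁴; J_CD = π(0.0880)⁴/32 = 5.89×10^-6 m⁴.
θ = (T/G)·Σ L_i/J_i = (107.9/41.8×10⁹)·(0.303/4.75×10^-7 + 0.523/7.22×10^-6 + 0.671/5.89×10^-6) = 2.128×10^-3 rad.

0.122°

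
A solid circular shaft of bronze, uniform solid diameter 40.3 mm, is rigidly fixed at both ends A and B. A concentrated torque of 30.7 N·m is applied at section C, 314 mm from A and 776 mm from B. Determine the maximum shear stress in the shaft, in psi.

247 psi

With uniform GJ and both ends fixed, compatibility θ_AC = θ_CB gives T_A·a = T_B·b, together with T_A + T_B = T₀.
T_A = T₀·b/(a+b) = 30.70·776/1090 = 21.86 N·m; T_B = 8.844 N·m.
τ in each portion: τ_AC = 1.70×10^6 Pa, τ_CB = 6.88×10^5 Pa; maximum is in AC.
τ_max = T_AC·r/J = 21.86·0.0201/2.59×10^-7 = 1.701×10^6 Pa.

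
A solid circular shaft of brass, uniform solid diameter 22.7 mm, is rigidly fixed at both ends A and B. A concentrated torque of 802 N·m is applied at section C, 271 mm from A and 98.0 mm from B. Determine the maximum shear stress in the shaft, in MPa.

With uniform GJ and both ends fixed, compatibility θ_AC = θ_CB gives T_A·a = T_B·b, together with T_A + T_B = T₀.
T_A = T₀·b/(a+b) = 802.0·98.0/369.0 = 213.0 N·m; T_B = 589.0 N·m.
τ in each portion: τ_AC = 9.27×10^7 Pa, τ_CB = 2.56×10^8 Pa; maximum is in CB.
τ_max = T_CB·r/J = 589.0·0.0113/2.61×10^-8 = 2.565×10^8 Pa.

256 MPa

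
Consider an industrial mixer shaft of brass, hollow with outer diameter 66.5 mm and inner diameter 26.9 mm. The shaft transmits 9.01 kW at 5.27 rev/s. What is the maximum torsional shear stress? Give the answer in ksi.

0.702 ksi

ω = 2π·5.27 = 33.11 rad/s, so T = P/ω = 9.01×10³ / 33.11 = 272.1 N·m.
J = π(d_o⁴ − d_i⁴)/32 = π(0.0665⁴ − 0.0269⁴)/32 = 1.869×10^-6 m⁴.
τ_max = T·r/J = 272.1 × 0.0333 / 1.869×10^-6 = 4.842×10^6 Pa.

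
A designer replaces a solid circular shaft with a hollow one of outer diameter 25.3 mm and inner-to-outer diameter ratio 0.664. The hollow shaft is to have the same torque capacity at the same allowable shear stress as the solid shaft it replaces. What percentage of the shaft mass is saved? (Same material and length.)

35.4 %

Equal τ_max and T ⇒ the solid shaft needs d_s³ = d_o³(1−k⁴), so d_s = 25.3·(1−0.664⁴)^(1/3) = 23.54 mm.
Area ratio A_h/A_s = d_o²(1−k²)/d_s² = (1−k²)/(1−k⁴)^(2/3) = 0.6458.
Mass saving = 1 − 0.6458 = 35.4 %.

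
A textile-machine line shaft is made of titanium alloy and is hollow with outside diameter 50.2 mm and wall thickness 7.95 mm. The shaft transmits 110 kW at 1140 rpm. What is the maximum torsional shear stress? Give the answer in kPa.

47400 kPa

ω = 2π·1140/60 = 119.4 rad/s, so T = P/ω = 110×10³ / 119.4 = 921.4 N·m.
J = π(d_o⁴ − d_i⁴)/32 = π(0.0502⁴ − 0.0343⁴)/32 = 4.876×10^-7 m⁴.
τ_max = T·r/J = 921.4 × 0.0251 / 4.876×10^-7 = 4.743×10^7 Pa.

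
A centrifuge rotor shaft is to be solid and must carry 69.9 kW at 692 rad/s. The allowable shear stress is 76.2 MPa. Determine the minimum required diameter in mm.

18.9 mm

ω = 692 rad/s, so T = P/ω = 69.9×10³ / 692.0 = 101.0 N·m.
For a solid shaft τ_max = 16T/(πd³), so d = (16T/(π τ_allow))^(1/3) = (16·101.0/(π·7.62×10^7))^(1/3) = 0.01890 m.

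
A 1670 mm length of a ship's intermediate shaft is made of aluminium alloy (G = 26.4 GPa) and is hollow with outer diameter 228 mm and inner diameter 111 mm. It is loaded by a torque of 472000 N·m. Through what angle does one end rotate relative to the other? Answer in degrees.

J = π(d_o⁴ − d_i⁴)/32 = π(0.228⁴ − 0.111⁴)/32 = 2.504×10^-4 m⁴.
θ = T·L/(G·J) = 472000 × 1.67 / (26.4×10⁹ × 2.504×10^-4) = 0.1192 rad.

6.83°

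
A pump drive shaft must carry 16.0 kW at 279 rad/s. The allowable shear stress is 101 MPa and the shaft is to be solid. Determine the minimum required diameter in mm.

14.2 mm

ω = 279 rad/s, so T = P/ω = 16.0×10³ / 279.0 = 57.35 N·m.
For a solid shaft τ_max = 16T/(πd³), so d = (16T/(π τ_allow))^(1/3) = (16·57.35/(π·1.01×10^8))^(1/3) = 0.01425 m.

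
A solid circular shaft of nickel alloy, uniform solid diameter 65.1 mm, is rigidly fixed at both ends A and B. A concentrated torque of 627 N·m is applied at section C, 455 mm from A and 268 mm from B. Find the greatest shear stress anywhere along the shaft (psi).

With uniform GJ and both ends fixed, compatibility θ_AC = θ_CB gives T_A·a = T_B·b, together with T_A + T_B = T₀.
T_A = T₀·b/(a+b) = 627.0·268/723.0 = 232.4 N·m; T_B = 394.6 N·m.
τ in each portion: τ_AC = 4.29×10^6 Pa, τ_CB = 7.28×10^6 Pa; maximum is in CB.
τ_max = T_CB·r/J = 394.6·0.0325/1.76×10^-6 = 7.284×10^6 Pa.

1060 psi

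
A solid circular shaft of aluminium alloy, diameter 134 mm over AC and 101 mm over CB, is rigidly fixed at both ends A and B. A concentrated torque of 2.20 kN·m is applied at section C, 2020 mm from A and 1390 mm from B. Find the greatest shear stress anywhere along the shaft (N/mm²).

3.47 N/mm²

Compatibility: T_A·a/J_AC = T_B·b/J_CB with T_A + T_B = T₀.
J_AC = 3.17×10^-5 m⁴, J_CB = 1.02×10^-5 m⁴, so T_A = T₀·(J_AC/a)/((J_AC/a)+(J_CB/b)) = 1498 N·m, T_B = 702.4 N·m.
τ in each portion: τ_AC = 3.17×10^6 Pa, τ_CB = 3.47×10^6 Pa; maximum is in CB.
τ_max = T_CB·r/J = 702.4·0.0505/1.02×10^-5 = 3.472×10^6 Pa.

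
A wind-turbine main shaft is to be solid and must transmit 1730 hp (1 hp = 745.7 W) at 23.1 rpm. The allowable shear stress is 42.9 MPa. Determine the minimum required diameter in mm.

ω = 2π·23.1/60 = 2.419 rad/s, so T = P/ω = 1730×745.7 / 2.419 = 533300 N·m.
For a solid shaft τ_max = 16T/(πd³), so d = (16T/(π τ_allow))^(1/3) = (16·533300/(π·4.29×10^7))^(1/3) = 0.3986 m.

399 mm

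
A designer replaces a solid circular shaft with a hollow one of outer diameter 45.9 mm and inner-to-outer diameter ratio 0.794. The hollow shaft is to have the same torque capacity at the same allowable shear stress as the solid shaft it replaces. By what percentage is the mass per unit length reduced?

Equal τ_max and T ⇒ the solid shaft needs d_s³ = d_o³(1−k⁴), so d_s = 45.9·(1−0.794⁴)^(1/3) = 38.77 mm.
Area ratio A_h/A_s = d_o²(1−k²)/d_s² = (1−k²)/(1−k⁴)^(2/3) = 0.5180.
Mass saving = 1 − 0.5180 = 48.2 %.

48.2 %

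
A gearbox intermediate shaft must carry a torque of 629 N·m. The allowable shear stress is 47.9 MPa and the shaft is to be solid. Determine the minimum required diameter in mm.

40.6 mm

For a solid shaft τ_max = 16T/(πd³), so d = (16T/(π τ_allow))^(1/3) = (16·629.0/(π·4.79×10^7))^(1/3) = 0.04059 m.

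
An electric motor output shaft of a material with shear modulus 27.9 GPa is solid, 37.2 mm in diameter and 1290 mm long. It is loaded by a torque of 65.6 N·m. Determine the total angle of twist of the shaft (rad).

J = πd⁴/32 = π(0.0372)⁴/32 = 1.880×10^-7 m⁴.
θ = T·L/(G·J) = 65.60 × 1.29 / (27.9×10⁹ × 1.880×10^-7) = 0.01613 rad.

0.0161 rad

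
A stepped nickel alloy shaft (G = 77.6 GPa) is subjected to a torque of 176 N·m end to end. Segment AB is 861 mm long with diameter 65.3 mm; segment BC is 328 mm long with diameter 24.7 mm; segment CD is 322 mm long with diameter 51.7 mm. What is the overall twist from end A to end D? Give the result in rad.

0.0225 rad

J_AB = π(0.0653)⁴/32 = 1.79×10^-6 m⁴; J_BC = π(0.0247)⁴/32 = 3.65×10^-8 m⁴; J_CD = π(0.0517)⁴/32 = 7.01×10^-7 m⁴.
θ = (T/G)·Σ L_i/J_i = (176.0/77.6×10⁹)·(0.861/1.79×10^-6 + 0.328/3.65×10^-8 + 0.322/7.01×10^-7) = 0.02249 rad.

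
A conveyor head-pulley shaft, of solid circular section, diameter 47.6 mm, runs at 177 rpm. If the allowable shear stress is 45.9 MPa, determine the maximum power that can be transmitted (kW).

18.0 kW

J = πd⁴/32 = π(0.0476)⁴/32 = 5.040×10^-7 m⁴.
T_max = τ_allow·J/r = 4.59×10^7 × 5.040×10^-7 / 0.0238 = 972.0 N·m.
ω = 2π·177/60 = 18.54 rad/s, so P_max = T_max·ω = 1.802×10^4 W.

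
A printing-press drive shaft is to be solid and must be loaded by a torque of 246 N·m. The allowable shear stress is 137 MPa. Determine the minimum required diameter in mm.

20.9 mm

For a solid shaft τ_max = 16T/(πd³), so d = (16T/(π τ_allow))^(1/3) = (16·246.0/(π·1.37×10^8))^(1/3) = 0.02091 m.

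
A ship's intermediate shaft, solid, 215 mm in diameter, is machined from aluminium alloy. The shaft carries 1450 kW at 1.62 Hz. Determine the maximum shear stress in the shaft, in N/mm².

ω = 2π·1.62 = 10.18 rad/s, so T = P/ω = 1450×10³ / 10.18 = 142500 N·m.
J = πd⁴/32 = π(0.215)⁴/32 = 2.098×10^-4 m⁴.
τ_max = T·r/J = 142500 × 0.107 / 2.098×10^-4 = 7.300×10^7 Pa.

73.0 N/mm²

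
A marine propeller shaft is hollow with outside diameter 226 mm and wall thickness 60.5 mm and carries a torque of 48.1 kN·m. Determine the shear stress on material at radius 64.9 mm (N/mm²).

J = π(d_o⁴ − d_i⁴)/32 = π(0.226⁴ − 0.105⁴)/32 = 2.442×10^-4 m⁴.
Shear stress varies linearly with radius: τ = T·r/J = 48100 × 0.0649 / 2.442×10^-4 = 1.278×10^7 Pa.

12.8 N/mm²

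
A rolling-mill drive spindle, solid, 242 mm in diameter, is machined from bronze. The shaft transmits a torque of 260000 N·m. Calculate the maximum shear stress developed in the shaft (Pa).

J = πd⁴/32 = π(0.242)⁴/32 = 3.367×10^-4 m⁴.
τ_max = T·r/J = 260000 × 0.121 / 3.367×10^-4 = 9.343×10^7 Pa.

9.34e7 Pa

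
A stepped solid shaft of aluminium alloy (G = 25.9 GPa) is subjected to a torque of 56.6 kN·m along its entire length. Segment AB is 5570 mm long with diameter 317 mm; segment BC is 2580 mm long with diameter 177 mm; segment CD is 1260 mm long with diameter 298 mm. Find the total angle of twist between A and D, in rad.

J_AB = π(0.317)⁴/32 = 9.91×10^-4 m⁴; J_BC = π(0.177)⁴/32 = 9.64×10^-5 m⁴; J_CD = π(0.298)⁴/32 = 7.74×10^-4 m⁴.
θ = (T/G)·Σ L_i/J_i = (56600/25.9×10⁹)·(5.57/9.91×10^-4 + 2.58/9.64×10^-5 + 1.26/7.74×10^-4) = 0.07435 rad.

0.0743 rad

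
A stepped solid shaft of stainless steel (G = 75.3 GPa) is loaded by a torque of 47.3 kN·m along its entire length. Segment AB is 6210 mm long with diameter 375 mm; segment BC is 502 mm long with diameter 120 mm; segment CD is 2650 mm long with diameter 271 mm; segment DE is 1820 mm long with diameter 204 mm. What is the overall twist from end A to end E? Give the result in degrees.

J_AB = π(0.375)⁴/32 = 1.94×10^-3 m⁴; J_BC = π(0.120)⁴/32 = 2.04×10^-5 m⁴; J_CD = π(0.271)⁴/32 = 5.30×10^-4 m⁴; J_DE = π(0.204)⁴/32 = 1.70×10^-4 m⁴.
θ = (T/G)·Σ L_i/J_i = (47300/75.3×10⁹)·(6.21/1.94×10^-3 + 0.502/2.04×10^-5 + 2.65/5.30×10^-4 + 1.82/1.70×10^-4) = 0.02737 rad.

1.57°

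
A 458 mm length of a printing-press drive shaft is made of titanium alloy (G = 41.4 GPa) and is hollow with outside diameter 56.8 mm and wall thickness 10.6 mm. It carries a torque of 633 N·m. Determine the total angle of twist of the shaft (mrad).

J = π(d_o⁴ − d_i⁴)/32 = π(0.0568⁴ − 0.0356⁴)/32 = 8.642×10^-7 m⁴.
θ = T·L/(G·J) = 633.0 × 0.458 / (41.4×10⁹ × 8.642×10^-7) = 8.103×10^-3 rad.

8.10 mrad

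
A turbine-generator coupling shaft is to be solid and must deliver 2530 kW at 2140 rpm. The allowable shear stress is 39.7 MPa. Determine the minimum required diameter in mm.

113 mm

ω = 2π·2140/60 = 224.1 rad/s, so T = P/ω = 2530×10³ / 224.1 = 11290 N·m.
For a solid shaft τ_max = 16T/(πd³), so d = (16T/(π τ_allow))^(1/3) = (16·11290/(π·3.97×10^7))^(1/3) = 0.1131 m.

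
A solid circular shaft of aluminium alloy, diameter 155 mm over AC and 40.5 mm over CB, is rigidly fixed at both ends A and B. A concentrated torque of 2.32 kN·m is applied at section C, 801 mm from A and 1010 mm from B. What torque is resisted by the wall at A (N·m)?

2310 N·m

Compatibility: T_A·a/J_AC = T_B·b/J_CB with T_A + T_B = T₀.
J_AC = 5.67×10^-5 m⁴, J_CB = 2.64×10^-7 m⁴, so T_A = T₀·(J_AC/a)/((J_AC/a)+(J_CB/b)) = 2311 N·m, T_B = 8.545 N·m.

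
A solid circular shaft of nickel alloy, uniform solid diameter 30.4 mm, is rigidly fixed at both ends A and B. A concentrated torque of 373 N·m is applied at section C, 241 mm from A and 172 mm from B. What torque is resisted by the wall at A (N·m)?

155 N·m

With uniform GJ and both ends fixed, compatibility θ_AC = θ_CB gives T_A·a = T_B·b, together with T_A + T_B = T₀.
T_A = T₀·b/(a+b) = 373.0·172/413.0 = 155.3 N·m; T_B = 217.7 N·m.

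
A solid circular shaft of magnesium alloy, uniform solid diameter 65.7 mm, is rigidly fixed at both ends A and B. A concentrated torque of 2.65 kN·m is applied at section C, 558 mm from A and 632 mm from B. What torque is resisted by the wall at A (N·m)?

With uniform GJ and both ends fixed, compatibility θ_AC = θ_CB gives T_A·a = T_B·b, together with T_A + T_B = T₀.
T_A = T₀·b/(a+b) = 2650·632/1190 = 1407 N·m; T_B = 1243 N·m.

1410 N·m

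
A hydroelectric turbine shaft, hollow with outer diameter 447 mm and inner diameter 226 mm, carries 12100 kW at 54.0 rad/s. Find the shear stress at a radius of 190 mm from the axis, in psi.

ω = 54.0 rad/s, so T = P/ω = 12100×10³ / 54.00 = 224100 N·m.
J = π(d_o⁴ − d_i⁴)/32 = π(0.447⁴ − 0.226⁴)/32 = 3.663×10^-3 m⁴.
Shear stress varies linearly with radius: τ = T·r/J = 224100 × 0.190 / 3.663×10^-3 = 1.162×10^7 Pa.

1690 psi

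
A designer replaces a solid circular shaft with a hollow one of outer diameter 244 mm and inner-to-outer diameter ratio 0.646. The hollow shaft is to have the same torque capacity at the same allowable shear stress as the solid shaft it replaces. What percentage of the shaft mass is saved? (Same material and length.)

Equal τ_max and T ⇒ the solid shaft needs d_s³ = d_o³(1−k⁴), so d_s = 244·(1−0.646⁴)^(1/3) = 228.9 mm.
Area ratio A_h/A_s = d_o²(1−k²)/d_s² = (1−k²)/(1−k⁴)^(2/3) = 0.6620.
Mass saving = 1 − 0.6620 = 33.8 %.

33.8 %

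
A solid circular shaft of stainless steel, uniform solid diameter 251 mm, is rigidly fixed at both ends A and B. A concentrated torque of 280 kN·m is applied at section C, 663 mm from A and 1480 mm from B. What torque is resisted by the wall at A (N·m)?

With uniform GJ and both ends fixed, compatibility θ_AC = θ_CB gives T_A·a = T_B·b, together with T_A + T_B = T₀.
T_A = T₀·b/(a+b) = 280000·1480/2143 = 193400 N·m; T_B = 86630 N·m.

193000 N·m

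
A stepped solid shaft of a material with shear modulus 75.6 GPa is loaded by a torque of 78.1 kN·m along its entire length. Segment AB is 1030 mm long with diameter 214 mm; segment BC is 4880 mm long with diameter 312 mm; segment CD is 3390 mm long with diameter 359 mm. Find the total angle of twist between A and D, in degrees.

0.730°

J_AB = π(0.214)⁴/32 = 2.06×10^-4 m⁴; J_BC = π(0.312)⁴/32 = 9.30×10^-4 m⁴; J_CD = π(0.359)⁴/32 = 1.63×10^-3 m⁴.
θ = (T/G)·Σ L_i/J_i = (78100/75.6×10⁹)·(1.03/2.06×10^-4 + 4.88/9.30×10^-4 + 3.39/1.63×10^-3) = 0.01273 rad.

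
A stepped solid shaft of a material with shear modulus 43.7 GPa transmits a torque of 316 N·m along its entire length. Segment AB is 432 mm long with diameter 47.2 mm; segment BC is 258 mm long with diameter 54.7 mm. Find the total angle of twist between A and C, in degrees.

J_AB = π(0.0472)⁴/32 = 4.87×10^-7 m⁴; J_BC = π(0.0547)⁴/32 = 8.79×10^-7 m⁴.
θ = (T/G)·Σ L_i/J_i = (316.0/43.7×10⁹)·(0.432/4.87×10^-7 + 0.258/8.79×10^-7) = 8.534×10^-3 rad.

0.489°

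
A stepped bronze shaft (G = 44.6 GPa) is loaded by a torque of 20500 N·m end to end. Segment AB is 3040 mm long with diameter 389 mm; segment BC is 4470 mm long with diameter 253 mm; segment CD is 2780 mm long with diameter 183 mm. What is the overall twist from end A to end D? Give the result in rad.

J_AB = π(0.389)⁴/32 = 2.25×10^-3 m⁴; J_BC = π(0.253)⁴/32 = 4.02×10^-4 m⁴; J_CD = π(0.183)⁴/32 = 1.10×10^-4 m⁴.
θ = (T/G)·Σ L_i/J_i = (20500/44.6×10⁹)·(3.04/2.25×10^-3 + 4.47/4.02×10^-4 + 2.78/1.10×10^-4) = 0.01733 rad.

0.0173 rad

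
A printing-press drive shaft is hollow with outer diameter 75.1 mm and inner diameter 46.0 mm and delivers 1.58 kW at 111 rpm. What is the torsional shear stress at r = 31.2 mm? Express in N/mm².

ω = 2π·111/60 = 11.62 rad/s, so T = P/ω = 1.58×10³ / 11.62 = 135.9 N·m.
J = π(d_o⁴ − d_i⁴)/32 = π(0.0751⁴ − 0.0460⁴)/32 = 2.683×10^-6 m⁴.
Shear stress varies linearly with radius: τ = T·r/J = 135.9 × 0.0312 / 2.683×10^-6 = 1.580×10^6 Pa.

1.58 N/mm²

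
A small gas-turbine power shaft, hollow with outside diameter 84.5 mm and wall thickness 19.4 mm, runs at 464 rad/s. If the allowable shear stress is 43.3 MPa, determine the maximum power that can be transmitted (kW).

J = π(d_o⁴ − d_i⁴)/32 = π(0.0845⁴ − 0.0457⁴)/32 = 4.577×10^-6 m⁴.
T_max = τ_allow·J/r = 4.33×10^7 × 4.577×10^-6 / 0.0423 = 4691 N·m.
ω = 464 rad/s, so P_max = T_max·ω = 2.177×10^6 W.

2180 kW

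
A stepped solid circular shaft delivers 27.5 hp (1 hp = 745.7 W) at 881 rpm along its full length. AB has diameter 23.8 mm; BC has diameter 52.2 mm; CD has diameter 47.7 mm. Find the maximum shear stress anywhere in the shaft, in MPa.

ω = 2π·881/60 = 92.26 rad/s, so T = P/ω = 27.5×745.7 / 92.26 = 222.3 N·m.
Under the same torque, τ_max = 16T/(πd³) is largest where d is smallest — segment AB (d = 23.8 mm).
τ_max = 16·222.3/(π·(0.0238)³) = 8.397×10^7 Pa.

84.0 MPa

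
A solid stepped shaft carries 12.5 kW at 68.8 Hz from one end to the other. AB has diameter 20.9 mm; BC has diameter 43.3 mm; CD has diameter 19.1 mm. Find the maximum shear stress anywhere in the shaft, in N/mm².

ω = 2π·68.8 = 432.3 rad/s, so T = P/ω = 12.5×10³ / 432.3 = 28.92 N·m.
Under the same torque, τ_max = 16T/(πd³) is largest where d is smallest — segment CD (d = 19.1 mm).
τ_max = 16·28.92/(π·(0.0191)³) = 2.114×10^7 Pa.

21.1 N/mm²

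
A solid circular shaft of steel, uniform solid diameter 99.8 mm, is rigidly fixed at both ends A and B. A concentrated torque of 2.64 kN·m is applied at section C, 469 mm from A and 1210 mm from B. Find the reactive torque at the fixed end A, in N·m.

1900 N·m

With uniform GJ and both ends fixed, compatibility θ_AC = θ_CB gives T_A·a = T_B·b, together with T_A + T_B = T₀.
T_A = T₀·b/(a+b) = 2640·1210/1679 = 1903 N·m; T_B = 737.4 N·m.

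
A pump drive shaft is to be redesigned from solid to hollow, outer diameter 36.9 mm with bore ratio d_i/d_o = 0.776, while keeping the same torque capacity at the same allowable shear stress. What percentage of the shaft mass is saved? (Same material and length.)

46.3 %

Equal τ_max and T ⇒ the solid shaft needs d_s³ = d_o³(1−k⁴), so d_s = 36.9·(1−0.776⁴)^(1/3) = 31.76 mm.
Area ratio A_h/A_s = d_o²(1−k²)/d_s² = (1−k²)/(1−k⁴)^(2/3) = 0.5371.
Mass saving = 1 − 0.5371 = 46.3 %.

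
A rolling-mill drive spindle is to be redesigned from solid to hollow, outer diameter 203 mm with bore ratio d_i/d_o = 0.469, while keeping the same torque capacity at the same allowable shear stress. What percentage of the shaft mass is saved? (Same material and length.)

Equal τ_max and T ⇒ the solid shaft needs d_s³ = d_o³(1−k⁴), so d_s = 203·(1−0.469⁴)^(1/3) = 199.7 mm.
Area ratio A_h/A_s = d_o²(1−k²)/d_s² = (1−k²)/(1−k⁴)^(2/3) = 0.8063.
Mass saving = 1 − 0.8063 = 19.4 %.

19.4 %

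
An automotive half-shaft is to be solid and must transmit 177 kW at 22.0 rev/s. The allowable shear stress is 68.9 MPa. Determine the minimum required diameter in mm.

ω = 2π·22.0 = 138.2 rad/s, so T = P/ω = 177×10³ / 138.2 = 1280 N·m.
For a solid shaft τ_max = 16T/(πd³), so d = (16T/(π τ_allow))^(1/3) = (16·1280/(π·6.89×10^7))^(1/3) = 0.04557 m.

45.6 mm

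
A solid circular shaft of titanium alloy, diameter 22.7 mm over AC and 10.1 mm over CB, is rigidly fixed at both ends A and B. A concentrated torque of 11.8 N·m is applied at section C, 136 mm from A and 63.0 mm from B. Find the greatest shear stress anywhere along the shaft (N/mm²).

Compatibility: T_A·a/J_AC = T_B·b/J_CB with T_A + T_B = T₀.
J_AC = 2.61×10^-8 m⁴, J_CB = 1.02×10^-9 m⁴, so T_A = T₀·(J_AC/a)/((J_AC/a)+(J_CB/b)) = 10.88 N·m, T_B = 0.9204 N·m.
τ in each portion: τ_AC = 4.74×10^6 Pa, τ_CB = 4.55×10^6 Pa; maximum is in AC.
τ_max = T_AC·r/J = 10.88·0.0113/2.61×10^-8 = 4.737×10^6 Pa.

4.74 N/mm²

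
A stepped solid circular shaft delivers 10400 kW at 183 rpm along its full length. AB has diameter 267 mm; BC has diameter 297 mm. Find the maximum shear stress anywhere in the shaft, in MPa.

145 MPa

ω = 2π·183/60 = 19.16 rad/s, so T = P/ω = 10400×10³ / 19.16 = 542700 N·m.
Under the same torque, τ_max = 16T/(πd³) is largest where d is smallest — segment AB (d = 267 mm).
τ_max = 16·542700/(π·(0.267)³) = 1.452×10^8 Pa.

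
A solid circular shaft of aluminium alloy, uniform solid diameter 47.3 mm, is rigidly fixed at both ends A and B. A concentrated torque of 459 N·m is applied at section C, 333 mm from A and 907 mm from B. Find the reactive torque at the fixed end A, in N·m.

336 N·m

With uniform GJ and both ends fixed, compatibility θ_AC = θ_CB gives T_A·a = T_B·b, together with T_A + T_B = T₀.
T_A = T₀·b/(a+b) = 459.0·907/1240 = 335.7 N·m; T_B = 123.3 N·m.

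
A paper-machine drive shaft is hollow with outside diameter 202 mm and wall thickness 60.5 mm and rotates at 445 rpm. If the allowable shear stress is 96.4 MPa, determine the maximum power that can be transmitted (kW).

J = π(d_o⁴ − d_i⁴)/32 = π(0.202⁴ − 0.0810⁴)/32 = 1.592×10^-4 m⁴.
T_max = τ_allow·J/r = 9.64×10^7 × 1.592×10^-4 / 0.101 = 152000 N·m.
ω = 2π·445/60 = 46.60 rad/s, so P_max = T_max·ω = 7.082×10^6 W.

7080 kW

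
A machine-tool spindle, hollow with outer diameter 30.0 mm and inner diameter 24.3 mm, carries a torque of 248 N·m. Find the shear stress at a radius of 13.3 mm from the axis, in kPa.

J = π(d_o⁴ − d_i⁴)/32 = π(0.0300⁴ − 0.0243⁴)/32 = 4.529×10^-8 m⁴.
Shear stress varies linearly with radius: τ = T·r/J = 248.0 × 0.0133 / 4.529×10^-8 = 7.283×10^7 Pa.

72800 kPa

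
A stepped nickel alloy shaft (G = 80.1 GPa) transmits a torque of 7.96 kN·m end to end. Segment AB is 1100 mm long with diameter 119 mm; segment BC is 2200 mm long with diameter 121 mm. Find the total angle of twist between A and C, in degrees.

J_AB = π(0.119)⁴/32 = 1.97×10^-5 m⁴; J_BC = π(0.121)⁴/32 = 2.10×10^-5 m⁴.
θ = (T/G)·Σ L_i/J_i = (7960/80.1×10⁹)·(1.10/1.97×10^-5 + 2.20/2.10×10^-5) = 0.01594 rad.

0.913°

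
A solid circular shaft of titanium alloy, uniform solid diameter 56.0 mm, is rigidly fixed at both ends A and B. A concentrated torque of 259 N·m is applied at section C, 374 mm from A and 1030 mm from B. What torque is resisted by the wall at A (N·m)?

With uniform GJ and both ends fixed, compatibility θ_AC = θ_CB gives T_A·a = T_B·b, together with T_A + T_B = T₀.
T_A = T₀·b/(a+b) = 259.0·1030/1404 = 190.0 N·m; T_B = 68.99 N·m.

190 N·m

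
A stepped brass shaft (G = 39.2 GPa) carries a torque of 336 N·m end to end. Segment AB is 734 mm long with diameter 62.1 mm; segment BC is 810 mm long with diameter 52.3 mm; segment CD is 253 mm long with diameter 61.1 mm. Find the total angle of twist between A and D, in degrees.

J_AB = π(0.0621)⁴/32 = 1.46×10^-6 m⁴; J_BC = π(0.0523)⁴/32 = 7.35×10^-7 m⁴; J_CD = π(0.0611)⁴/32 = 1.37×10^-6 m⁴.
θ = (T/G)·Σ L_i/J_i = (336.0/39.2×10⁹)·(0.734/1.46×10^-6 + 0.810/7.35×10^-7 + 0.253/1.37×10^-6) = 0.01535 rad.

0.879°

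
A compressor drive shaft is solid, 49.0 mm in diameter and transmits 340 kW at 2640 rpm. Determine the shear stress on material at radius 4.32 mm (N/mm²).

9.39 N/mm²

ω = 2π·2640/60 = 276.5 rad/s, so T = P/ω = 340×10³ / 276.5 = 1230 N·m.
J = πd⁴/32 = π(0.0490)⁴/32 = 5.660×10^-7 m⁴.
Shear stress varies linearly with radius: τ = T·r/J = 1230 × 0.00432 / 5.660×10^-7 = 9.387×10^6 Pa.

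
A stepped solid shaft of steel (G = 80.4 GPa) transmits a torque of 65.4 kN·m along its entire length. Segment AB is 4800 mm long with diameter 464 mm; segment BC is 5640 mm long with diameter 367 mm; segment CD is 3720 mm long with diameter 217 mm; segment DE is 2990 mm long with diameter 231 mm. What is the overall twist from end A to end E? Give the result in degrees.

1.49°

J_AB = π(0.464)⁴/32 = 4.55×10^-3 m⁴; J_BC = π(0.367)⁴/32 = 1.78×10^-3 m⁴; J_CD = π(0.217)⁴/32 = 2.18×10^-4 m⁴; J_DE = π(0.231)⁴/32 = 2.80×10^-4 m⁴.
θ = (T/G)·Σ L_i/J_i = (65400/80.4×10⁹)·(4.80/4.55×10^-3 + 5.64/1.78×10^-3 + 3.72/2.18×10^-4 + 2.99/2.80×10^-4) = 0.02603 rad.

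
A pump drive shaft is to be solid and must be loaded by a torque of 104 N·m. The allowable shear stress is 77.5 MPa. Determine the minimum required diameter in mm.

For a solid shaft τ_max = 16T/(πd³), so d = (16T/(π τ_allow))^(1/3) = (16·104.0/(π·7.75×10^7))^(1/3) = 0.01898 m.

19.0 mm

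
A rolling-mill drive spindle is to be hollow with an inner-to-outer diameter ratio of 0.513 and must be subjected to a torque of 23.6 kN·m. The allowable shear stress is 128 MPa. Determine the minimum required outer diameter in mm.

100 mm

For a hollow shaft with d_i/d_o = 0.513: τ_max = 16T/(π d_o³ (1−k⁴)), so d_o = [16T/(π τ_allow (1−k⁴))]^(1/3) = [16·23600/(π·1.28×10^8·0.9307)]^(1/3) = 0.1003 m.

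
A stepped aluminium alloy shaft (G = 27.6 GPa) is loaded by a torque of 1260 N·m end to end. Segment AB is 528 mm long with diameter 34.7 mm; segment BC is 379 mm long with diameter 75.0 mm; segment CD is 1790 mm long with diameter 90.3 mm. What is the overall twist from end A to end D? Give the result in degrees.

10.7°

J_AB = π(0.0347)⁴/32 = 1.42×10^-7 m⁴; J_BC = π(0.0750)⁴/32 = 3.11×10^-6 m⁴; J_CD = π(0.0903)⁴/32 = 6.53×10^-6 m⁴.
θ = (T/G)·Σ L_i/J_i = (1260/27.6×10⁹)·(0.528/1.42×10^-7 + 0.379/3.11×10^-6 + 1.79/6.53×10^-6) = 0.1874 rad.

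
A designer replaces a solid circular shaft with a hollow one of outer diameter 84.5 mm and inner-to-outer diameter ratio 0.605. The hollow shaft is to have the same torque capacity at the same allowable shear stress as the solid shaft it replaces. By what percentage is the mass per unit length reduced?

Equal τ_max and T ⇒ the solid shaft needs d_s³ = d_o³(1−k⁴), so d_s = 84.5·(1−0.605⁴)^(1/3) = 80.54 mm.
Area ratio A_h/A_s = d_o²(1−k²)/d_s² = (1−k²)/(1−k⁴)^(2/3) = 0.6978.
Mass saving = 1 − 0.6978 = 30.2 %.

30.2 %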